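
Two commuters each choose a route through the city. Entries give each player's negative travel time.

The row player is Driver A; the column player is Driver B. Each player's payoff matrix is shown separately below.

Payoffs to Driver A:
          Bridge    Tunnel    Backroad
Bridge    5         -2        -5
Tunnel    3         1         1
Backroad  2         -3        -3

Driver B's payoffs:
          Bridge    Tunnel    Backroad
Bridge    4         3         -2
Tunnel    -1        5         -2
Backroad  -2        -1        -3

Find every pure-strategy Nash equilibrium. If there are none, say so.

Mark each player's best response to every combination of opponents' strategies; a profile where every player is best-responding is a pure Nash equilibrium.
Driver A against Bridge: payoffs 5, 3, 2 → best response Bridge.
Driver A against Tunnel: payoffs -2, 1, -3 → best response Tunnel.
Driver A against Backroad: payoffs -5, 1, -3 → best response Tunnel.
Driver B against Bridge: payoffs 4, 3, -2 → best response Bridge.
Driver B against Tunnel: payoffs -1, 5, -2 → best response Tunnel.
Driver B against Backroad: payoffs -2, -1, -3 → best response Tunnel.
Mutual best responses: (Bridge, Bridge); (Tunnel, Tunnel).

The pure Nash equilibria are (Bridge, Bridge), (Tunnel, Tunnel).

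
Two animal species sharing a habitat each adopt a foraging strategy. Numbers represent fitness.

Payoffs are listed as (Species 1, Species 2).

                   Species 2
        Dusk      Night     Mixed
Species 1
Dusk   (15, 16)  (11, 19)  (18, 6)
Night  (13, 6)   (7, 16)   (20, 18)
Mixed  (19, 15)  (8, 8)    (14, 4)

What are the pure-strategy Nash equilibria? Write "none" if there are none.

(Dusk, Night); (Night, Mixed); (Mixed, Dusk)

Check each profile: it is a Nash equilibrium iff no player can strictly gain by switching unilaterally.
(Dusk, Dusk): Species 1 can switch to Mixed (15 → 19). Not NE.
(Dusk, Night): Species 1 gets 11, best alternative 8; Species 2 gets 19, best alternative 16. No profitable deviation — NE.
(Dusk, Mixed): Species 1 can switch to Night (18 → 20). Not NE.
(Night, Dusk): Species 1 can switch to Dusk (13 → 15). Not NE.
(Night, Night): Species 1 can switch to Dusk (7 → 11). Not NE.
(Night, Mixed): Species 1 gets 20, best alternative 18; Species 2 gets 18, best alternative 16. No profitable deviation — NE.
(Mixed, Dusk): Species 1 gets 19, best alternative 15; Species 2 gets 15, best alternative 8. No profitable deviation — NE.
(Mixed, Night): Species 1 can switch to Dusk (8 → 11). Not NE.
(Mixed, Mixed): Species 1 can switch to Dusk (14 → 18). Not NE.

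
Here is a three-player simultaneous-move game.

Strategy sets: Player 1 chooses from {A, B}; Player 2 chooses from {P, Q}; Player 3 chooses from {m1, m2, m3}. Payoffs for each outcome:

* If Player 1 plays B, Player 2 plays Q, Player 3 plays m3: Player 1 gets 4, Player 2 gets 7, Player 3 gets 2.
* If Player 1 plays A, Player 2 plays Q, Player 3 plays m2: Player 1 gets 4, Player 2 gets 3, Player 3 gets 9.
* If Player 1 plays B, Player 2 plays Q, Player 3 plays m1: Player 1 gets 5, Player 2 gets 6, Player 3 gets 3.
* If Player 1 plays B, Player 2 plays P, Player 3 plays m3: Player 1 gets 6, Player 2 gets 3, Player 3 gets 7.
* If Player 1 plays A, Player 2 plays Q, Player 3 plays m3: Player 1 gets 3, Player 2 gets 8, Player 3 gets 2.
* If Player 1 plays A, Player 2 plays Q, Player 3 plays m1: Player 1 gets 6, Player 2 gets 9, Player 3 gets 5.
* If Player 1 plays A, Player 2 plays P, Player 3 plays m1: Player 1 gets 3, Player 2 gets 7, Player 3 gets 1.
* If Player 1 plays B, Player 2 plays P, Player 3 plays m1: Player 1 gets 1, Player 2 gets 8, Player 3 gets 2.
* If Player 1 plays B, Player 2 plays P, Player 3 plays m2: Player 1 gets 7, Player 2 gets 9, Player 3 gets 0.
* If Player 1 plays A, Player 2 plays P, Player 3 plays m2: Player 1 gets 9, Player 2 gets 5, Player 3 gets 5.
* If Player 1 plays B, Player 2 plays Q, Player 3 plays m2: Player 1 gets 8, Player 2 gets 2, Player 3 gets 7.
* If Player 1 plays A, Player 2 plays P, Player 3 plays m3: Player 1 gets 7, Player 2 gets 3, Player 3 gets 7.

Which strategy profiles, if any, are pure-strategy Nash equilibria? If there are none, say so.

No pure-strategy Nash equilibrium.

Player 1 against (P, m1): payoffs 3, 1 → best response A.
Player 1 against (P, m2): payoffs 9, 7 → best response A.
Player 1 against (P, m3): payoffs 7, 6 → best response A.
Player 1 against (Q, m1): payoffs 6, 5 → best response A.
Player 1 against (Q, m2): payoffs 4, 8 → best response B.
Player 1 against (Q, m3): payoffs 3, 4 → best response B.
Player 2 against (A, m1): payoffs 7, 9 → best response Q.
Player 2 against (A, m2): payoffs 5, 3 → best response P.
Player 2 against (A, m3): payoffs 3, 8 → best response Q.
Player 2 against (B, m1): payoffs 8, 6 → best response P.
Player 2 against (B, m2): payoffs 9, 2 → best response P.
Player 2 against (B, m3): payoffs 3, 7 → best response Q.
Player 3 against (A, P): payoffs 1, 5, 7 → best response m3.
Player 3 against (A, Q): payoffs 5, 9, 2 → best response m2.
Player 3 against (B, P): payoffs 2, 0, 7 → best response m3.
Player 3 against (B, Q): payoffs 3, 7, 2 → best response m2.
No profile is a mutual best response for all players.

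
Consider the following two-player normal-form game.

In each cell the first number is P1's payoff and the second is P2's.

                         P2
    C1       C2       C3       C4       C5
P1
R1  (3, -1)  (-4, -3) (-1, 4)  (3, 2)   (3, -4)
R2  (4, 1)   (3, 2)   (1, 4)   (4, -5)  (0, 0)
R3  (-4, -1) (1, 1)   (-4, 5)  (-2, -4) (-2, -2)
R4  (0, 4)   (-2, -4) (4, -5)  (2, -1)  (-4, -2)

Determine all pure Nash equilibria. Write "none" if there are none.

This game has no pure Nash equilibrium.

For each strategy profile, look for a profitable unilateral deviation.
(R1, C1): P1 can switch to R2 (3 → 4). Not NE.
(R1, C2): P1 can switch to R2 (-4 → 3). Not NE.
(R1, C3): P1 can switch to R2 (-1 → 1). Not NE.
(R1, C4): P1 can switch to R2 (3 → 4). Not NE.
(R1, C5): P2 can switch to C1 (-4 → -1). Not NE.
(R2, C1): P2 can switch to C2 (1 → 2). Not NE.
(R2, C2): P2 can switch to C3 (2 → 4). Not NE.
(R2, C3): P1 can switch to R4 (1 → 4). Not NE.
(The remaining 12 profiles each have a profitable deviation by the same check.)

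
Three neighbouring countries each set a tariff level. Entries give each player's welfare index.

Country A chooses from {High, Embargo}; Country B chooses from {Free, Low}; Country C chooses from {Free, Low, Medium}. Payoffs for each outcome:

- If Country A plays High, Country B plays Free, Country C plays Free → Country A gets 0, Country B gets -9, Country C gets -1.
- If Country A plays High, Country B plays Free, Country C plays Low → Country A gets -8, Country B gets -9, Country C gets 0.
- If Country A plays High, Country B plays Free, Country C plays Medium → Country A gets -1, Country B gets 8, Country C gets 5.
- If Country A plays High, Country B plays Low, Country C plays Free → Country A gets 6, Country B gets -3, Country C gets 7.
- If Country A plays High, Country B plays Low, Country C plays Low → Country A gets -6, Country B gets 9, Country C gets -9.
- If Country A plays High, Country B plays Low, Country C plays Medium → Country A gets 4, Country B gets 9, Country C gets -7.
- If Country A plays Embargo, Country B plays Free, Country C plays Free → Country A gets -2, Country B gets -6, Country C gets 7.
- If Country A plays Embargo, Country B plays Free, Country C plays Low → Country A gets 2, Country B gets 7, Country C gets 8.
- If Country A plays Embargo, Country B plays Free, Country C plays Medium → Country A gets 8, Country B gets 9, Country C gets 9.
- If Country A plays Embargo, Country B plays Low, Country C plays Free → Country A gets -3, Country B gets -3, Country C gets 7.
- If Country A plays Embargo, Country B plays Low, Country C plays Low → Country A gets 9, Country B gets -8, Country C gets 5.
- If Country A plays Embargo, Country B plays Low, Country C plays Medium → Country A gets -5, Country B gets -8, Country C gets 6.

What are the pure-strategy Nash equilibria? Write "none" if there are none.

(High, Low, Free), (Embargo, Free, Medium)

Country A against (Free, Free): payoffs 0, -2 → best response High.
Country A against (Free, Low): payoffs -8, 2 → best response Embargo.
Country A against (Free, Medium): payoffs -1, 8 → best response Embargo.
Country A against (Low, Free): payoffs 6, -3 → best response High.
Country A against (Low, Low): payoffs -6, 9 → best response Embargo.
Country A against (Low, Medium): payoffs 4, -5 → best response High.
Country B against (High, Free): payoffs -9, -3 → best response Low.
Country B against (High, Low): payoffs -9, 9 → best response Low.
Country B against (High, Medium): payoffs 8, 9 → best response Low.
Country B against (Embargo, Free): payoffs -6, -3 → best response Low.
Country B against (Embargo, Low): payoffs 7, -8 → best response Free.
Country B against (Embargo, Medium): payoffs 9, -8 → best response Free.
Country C against (High, Free): payoffs -1, 0, 5 → best response Medium.
Country C against (High, Low): payoffs 7, -9, -7 → best response Free.
Country C against (Embargo, Free): payoffs 7, 8, 9 → best response Medium.
Country C against (Embargo, Low): payoffs 7, 5, 6 → best response Free.
Mutual best responses: (High, Low, Free); (Embargo, Free, Medium).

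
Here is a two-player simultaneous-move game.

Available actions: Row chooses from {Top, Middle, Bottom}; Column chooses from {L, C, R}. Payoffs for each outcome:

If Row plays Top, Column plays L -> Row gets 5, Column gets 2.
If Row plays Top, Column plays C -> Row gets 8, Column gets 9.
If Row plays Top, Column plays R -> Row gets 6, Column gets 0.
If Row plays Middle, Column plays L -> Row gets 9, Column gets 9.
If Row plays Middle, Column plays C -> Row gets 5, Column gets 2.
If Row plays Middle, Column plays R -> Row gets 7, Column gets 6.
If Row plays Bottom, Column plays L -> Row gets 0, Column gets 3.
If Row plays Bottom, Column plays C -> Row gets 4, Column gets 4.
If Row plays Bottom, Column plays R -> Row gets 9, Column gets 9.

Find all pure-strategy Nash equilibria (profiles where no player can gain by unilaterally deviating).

The pure Nash equilibria are (Top, C), (Middle, L), (Bottom, R).

Row against L: payoffs 5, 9, 0 → best response Middle.
Row against C: payoffs 8, 5, 4 → best response Top.
Row against R: payoffs 6, 7, 9 → best response Bottom.
Column against Top: payoffs 2, 9, 0 → best response C.
Column against Middle: payoffs 9, 2, 6 → best response L.
Column against Bottom: payoffs 3, 4, 9 → best response R.
Mutual best responses: (Top, C); (Middle, L); (Bottom, R).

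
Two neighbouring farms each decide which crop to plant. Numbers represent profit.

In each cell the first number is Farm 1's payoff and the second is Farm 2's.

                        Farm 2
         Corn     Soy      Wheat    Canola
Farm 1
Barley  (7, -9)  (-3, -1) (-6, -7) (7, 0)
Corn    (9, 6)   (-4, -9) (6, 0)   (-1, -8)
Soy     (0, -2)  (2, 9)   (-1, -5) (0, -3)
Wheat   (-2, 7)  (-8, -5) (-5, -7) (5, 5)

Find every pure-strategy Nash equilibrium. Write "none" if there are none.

For each strategy profile, look for a profitable unilateral deviation.
(Barley, Corn): Farm 1 can switch to Corn (7 → 9). Not NE.
(Barley, Soy): Farm 1 can switch to Soy (-3 → 2). Not NE.
(Barley, Wheat): Farm 1 can switch to Corn (-6 → 6). Not NE.
(Barley, Canola): Farm 1 gets 7, best alternative 5; Farm 2 gets 0, best alternative -1. No profitable deviation — NE.
(Corn, Corn): Farm 1 gets 9, best alternative 7; Farm 2 gets 6, best alternative 0. No profitable deviation — NE.
(Corn, Soy): Farm 1 can switch to Barley (-4 → -3). Not NE.
(Corn, Wheat): Farm 2 can switch to Corn (0 → 6). Not NE.
(Corn, Canola): Farm 1 can switch to Barley (-1 → 7). Not NE.
(Soy, Corn): Farm 1 can switch to Barley (0 → 7). Not NE.
(Soy, Soy): Farm 1 gets 2, best alternative -3; Farm 2 gets 9, best alternative -2. No profitable deviation — NE.
(Soy, Wheat): Farm 1 can switch to Corn (-1 → 6). Not NE.
(The remaining 5 profiles each have a profitable deviation by the same check.)

(Barley, Canola), (Corn, Corn), (Soy, Soy)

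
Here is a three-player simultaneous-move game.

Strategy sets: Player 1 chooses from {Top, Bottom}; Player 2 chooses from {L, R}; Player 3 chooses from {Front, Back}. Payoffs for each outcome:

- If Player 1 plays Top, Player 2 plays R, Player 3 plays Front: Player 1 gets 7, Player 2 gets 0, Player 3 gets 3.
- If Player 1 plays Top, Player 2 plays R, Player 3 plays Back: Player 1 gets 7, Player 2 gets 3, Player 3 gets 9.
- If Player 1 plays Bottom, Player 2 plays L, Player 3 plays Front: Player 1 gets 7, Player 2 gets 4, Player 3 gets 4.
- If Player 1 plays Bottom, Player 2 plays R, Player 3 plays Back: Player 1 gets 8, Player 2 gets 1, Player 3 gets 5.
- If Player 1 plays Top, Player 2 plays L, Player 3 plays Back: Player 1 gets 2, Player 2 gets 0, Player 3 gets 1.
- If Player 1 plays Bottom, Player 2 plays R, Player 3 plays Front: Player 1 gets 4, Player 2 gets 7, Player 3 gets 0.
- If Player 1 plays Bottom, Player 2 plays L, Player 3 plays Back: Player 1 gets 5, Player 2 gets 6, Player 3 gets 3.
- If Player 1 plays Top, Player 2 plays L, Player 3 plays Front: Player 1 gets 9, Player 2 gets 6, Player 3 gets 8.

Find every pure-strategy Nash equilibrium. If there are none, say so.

For each strategy profile, look for a profitable unilateral deviation.
(Top, L, Front): Player 1 gets 9, best alternative 7; Player 2 gets 6, best alternative 0; Player 3 gets 8, best alternative 1. No profitable deviation — NE.
(Top, L, Back): Player 1 can switch to Bottom (2 → 5). Not NE.
(Top, R, Front): Player 2 can switch to L (0 → 6). Not NE.
(Top, R, Back): Player 1 can switch to Bottom (7 → 8). Not NE.
(Bottom, L, Front): Player 1 can switch to Top (7 → 9). Not NE.
(Bottom, L, Back): Player 3 can switch to Front (3 → 4). Not NE.
(Bottom, R, Front): Player 1 can switch to Top (4 → 7). Not NE.
(Bottom, R, Back): Player 2 can switch to L (1 → 6). Not NE.

Pure NE: (Top, L, Front)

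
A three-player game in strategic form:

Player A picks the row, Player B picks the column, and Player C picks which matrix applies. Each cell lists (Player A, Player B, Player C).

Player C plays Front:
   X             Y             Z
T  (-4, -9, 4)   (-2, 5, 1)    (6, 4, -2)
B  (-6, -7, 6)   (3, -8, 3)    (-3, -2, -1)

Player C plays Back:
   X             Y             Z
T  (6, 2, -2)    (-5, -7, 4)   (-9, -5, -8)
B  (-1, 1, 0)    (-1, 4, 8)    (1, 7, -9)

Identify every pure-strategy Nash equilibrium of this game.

There is no pure-strategy Nash equilibrium.

For each player, find the best response to each opponent profile; mutual best responses are the pure NE.
Player A against (X, Front): payoffs -4, -6 → best response T.
Player A against (X, Back): payoffs 6, -1 → best response T.
Player A against (Y, Front): payoffs -2, 3 → best response B.
Player A against (Y, Back): payoffs -5, -1 → best response B.
Player A against (Z, Front): payoffs 6, -3 → best response T.
Player A against (Z, Back): payoffs -9, 1 → best response B.
Player B against (T, Front): payoffs -9, 5, 4 → best response Y.
Player B against (T, Back): payoffs 2, -7, -5 → best response X.
Player B against (B, Front): payoffs -7, -8, -2 → best response Z.
Player B against (B, Back): payoffs 1, 4, 7 → best response Z.
Player C against (T, X): payoffs 4, -2 → best response Front.
Player C against (T, Y): payoffs 1, 4 → best response Back.
Player C against (T, Z): payoffs -2, -8 → best response Front.
Player C against (B, X): payoffs 6, 0 → best response Front.
Player C against (B, Y): payoffs 3, 8 → best response Back.
Player C against (B, Z): payoffs -1, -9 → best response Front.
No profile is a mutual best response for all players.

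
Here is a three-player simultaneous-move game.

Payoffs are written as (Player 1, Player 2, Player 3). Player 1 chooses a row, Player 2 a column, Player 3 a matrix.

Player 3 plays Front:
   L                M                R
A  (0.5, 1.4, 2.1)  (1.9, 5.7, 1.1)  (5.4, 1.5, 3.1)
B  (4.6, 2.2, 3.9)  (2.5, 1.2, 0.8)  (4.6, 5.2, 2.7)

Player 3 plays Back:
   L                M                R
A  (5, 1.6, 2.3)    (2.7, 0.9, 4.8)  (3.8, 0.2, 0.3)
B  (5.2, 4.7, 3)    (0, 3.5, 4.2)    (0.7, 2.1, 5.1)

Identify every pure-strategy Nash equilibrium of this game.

(A, L, Front): Player 1 can switch to B (0.5 → 4.6). Not NE.
(A, L, Back): Player 1 can switch to B (5 → 5.2). Not NE.
(A, M, Front): Player 1 can switch to B (1.9 → 2.5). Not NE.
(A, M, Back): Player 2 can switch to L (0.9 → 1.6). Not NE.
(A, R, Front): Player 2 can switch to M (1.5 → 5.7). Not NE.
(A, R, Back): Player 2 can switch to L (0.2 → 1.6). Not NE.
(The remaining 6 profiles each have a profitable deviation by the same check.)

There is no pure-strategy Nash equilibrium.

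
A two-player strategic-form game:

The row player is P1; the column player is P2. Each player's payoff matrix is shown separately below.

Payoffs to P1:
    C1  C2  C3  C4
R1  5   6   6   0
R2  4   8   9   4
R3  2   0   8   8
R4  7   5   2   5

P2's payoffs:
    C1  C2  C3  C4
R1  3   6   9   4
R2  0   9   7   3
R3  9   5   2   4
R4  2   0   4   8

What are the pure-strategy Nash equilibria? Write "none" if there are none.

For each player, find the best response to each opponent profile; mutual best responses are the pure NE.
P1 against C1: payoffs 5, 4, 2, 7 → best response R4.
P1 against C2: payoffs 6, 8, 0, 5 → best response R2.
P1 against C3: payoffs 6, 9, 8, 2 → best response R2.
P1 against C4: payoffs 0, 4, 8, 5 → best response R3.
P2 against R1: payoffs 3, 6, 9, 4 → best response C3.
P2 against R2: payoffs 0, 9, 7, 3 → best response C2.
P2 against R3: payoffs 9, 5, 2, 4 → best response C1.
P2 against R4: payoffs 2, 0, 4, 8 → best response C4.
Mutual best responses: (R2, C2).

The unique pure-strategy Nash equilibrium is (R2, C2).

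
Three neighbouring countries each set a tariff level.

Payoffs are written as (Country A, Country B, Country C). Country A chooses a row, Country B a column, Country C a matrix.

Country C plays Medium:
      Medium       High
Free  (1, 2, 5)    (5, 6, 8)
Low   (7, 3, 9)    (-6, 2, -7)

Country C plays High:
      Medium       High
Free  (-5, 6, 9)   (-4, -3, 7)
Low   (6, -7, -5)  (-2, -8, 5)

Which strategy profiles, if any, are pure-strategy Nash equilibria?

The pure Nash equilibria are (Free, High, Medium); (Low, Medium, Medium).

(Free, Medium, Medium): Country A can switch to Low (1 → 7). Not NE.
(Free, Medium, High): Country A can switch to Low (-5 → 6). Not NE.
(Free, High, Medium): Country A gets 5, best alternative -6; Country B gets 6, best alternative 2; Country C gets 8, best alternative 7. No profitable deviation — NE.
(Free, High, High): Country A can switch to Low (-4 → -2). Not NE.
(Low, Medium, Medium): Country A gets 7, best alternative 1; Country B gets 3, best alternative 2; Country C gets 9, best alternative -5. No profitable deviation — NE.
(Low, Medium, High): Country C can switch to Medium (-5 → 9). Not NE.
(Low, High, Medium): Country A can switch to Free (-6 → 5). Not NE.
(Low, High, High): Country B can switch to Medium (-8 → -7). Not NE.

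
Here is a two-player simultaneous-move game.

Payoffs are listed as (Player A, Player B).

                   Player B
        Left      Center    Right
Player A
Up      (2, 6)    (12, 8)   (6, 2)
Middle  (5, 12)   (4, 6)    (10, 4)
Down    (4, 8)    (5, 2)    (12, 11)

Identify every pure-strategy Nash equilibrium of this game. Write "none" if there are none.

The pure Nash equilibria are (Up, Center), (Middle, Left), (Down, Right).

Player A against Left: payoffs 2, 5, 4 → best response Middle.
Player A against Center: payoffs 12, 4, 5 → best response Up.
Player A against Right: payoffs 6, 10, 12 → best response Down.
Player B against Up: payoffs 6, 8, 2 → best response Center.
Player B against Middle: payoffs 12, 6, 4 → best response Left.
Player B against Down: payoffs 8, 2, 11 → best response Right.
Mutual best responses: (Up, Center); (Middle, Left); (Down, Right).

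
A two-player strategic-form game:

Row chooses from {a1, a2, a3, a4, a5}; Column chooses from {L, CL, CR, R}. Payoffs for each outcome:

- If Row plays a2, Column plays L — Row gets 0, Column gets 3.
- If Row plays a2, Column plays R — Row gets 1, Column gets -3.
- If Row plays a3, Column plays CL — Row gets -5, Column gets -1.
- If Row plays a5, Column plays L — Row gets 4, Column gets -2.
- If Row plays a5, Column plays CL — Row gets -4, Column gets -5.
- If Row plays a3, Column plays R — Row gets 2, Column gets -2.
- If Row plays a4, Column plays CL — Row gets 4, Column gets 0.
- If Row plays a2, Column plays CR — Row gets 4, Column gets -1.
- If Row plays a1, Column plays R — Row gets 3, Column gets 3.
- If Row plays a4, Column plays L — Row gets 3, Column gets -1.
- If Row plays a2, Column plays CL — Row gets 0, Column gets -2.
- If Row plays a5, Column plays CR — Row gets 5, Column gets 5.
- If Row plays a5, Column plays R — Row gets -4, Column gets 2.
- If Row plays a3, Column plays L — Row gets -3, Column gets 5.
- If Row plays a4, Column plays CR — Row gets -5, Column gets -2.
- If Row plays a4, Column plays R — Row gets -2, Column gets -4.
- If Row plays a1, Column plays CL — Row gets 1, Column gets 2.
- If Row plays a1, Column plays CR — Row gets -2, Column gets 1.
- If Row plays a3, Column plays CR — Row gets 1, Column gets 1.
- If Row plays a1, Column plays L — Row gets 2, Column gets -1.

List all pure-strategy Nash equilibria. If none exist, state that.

For each strategy profile, look for a profitable unilateral deviation.
(a1, L): Row can switch to a4 (2 → 3). Not NE.
(a1, CL): Row can switch to a4 (1 → 4). Not NE.
(a1, CR): Row can switch to a2 (-2 → 4). Not NE.
(a1, R): Row gets 3, best alternative 2; Column gets 3, best alternative 2. No profitable deviation — NE.
(a2, L): Row can switch to a1 (0 → 2). Not NE.
(a2, CL): Row can switch to a1 (0 → 1). Not NE.
(a2, CR): Row can switch to a5 (4 → 5). Not NE.
(a2, R): Row can switch to a1 (1 → 3). Not NE.
(a3, L): Row can switch to a1 (-3 → 2). Not NE.
(a3, CL): Row can switch to a1 (-5 → 1). Not NE.
(a3, CR): Row can switch to a2 (1 → 4). Not NE.
(a3, R): Row can switch to a1 (2 → 3). Not NE.
(a4, L): Row can switch to a5 (3 → 4). Not NE.
(a4, CL): Row gets 4, best alternative 1; Column gets 0, best alternative -1. No profitable deviation — NE.
(a5, CR): Row gets 5, best alternative 4; Column gets 5, best alternative 2. No profitable deviation — NE.
(The remaining 5 profiles each have a profitable deviation by the same check.)

The pure Nash equilibria are (a1, R) and (a4, CL) and (a5, CR).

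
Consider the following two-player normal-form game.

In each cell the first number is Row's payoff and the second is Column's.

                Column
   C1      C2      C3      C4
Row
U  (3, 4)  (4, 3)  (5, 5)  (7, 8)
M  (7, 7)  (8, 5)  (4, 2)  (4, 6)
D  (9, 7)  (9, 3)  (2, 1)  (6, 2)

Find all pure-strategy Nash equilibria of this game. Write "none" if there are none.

(U, C4), (D, C1)

Row against C1: payoffs 3, 7, 9 → best response D.
Row against C2: payoffs 4, 8, 9 → best response D.
Row against C3: payoffs 5, 4, 2 → best response U.
Row against C4: payoffs 7, 4, 6 → best response U.
Column against U: payoffs 4, 3, 5, 8 → best response C4.
Column against M: payoffs 7, 5, 2, 6 → best response C1.
Column against D: payoffs 7, 3, 1, 2 → best response C1.
Mutual best responses: (U, C4); (D, C1).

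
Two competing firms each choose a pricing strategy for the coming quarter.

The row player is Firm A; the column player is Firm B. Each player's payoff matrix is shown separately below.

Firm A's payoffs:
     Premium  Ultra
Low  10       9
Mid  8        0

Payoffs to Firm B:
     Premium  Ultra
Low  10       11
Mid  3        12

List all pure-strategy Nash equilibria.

The unique pure-strategy Nash equilibrium is (Low, Ultra).

Mark each player's best response to every combination of opponents' strategies; a profile where every player is best-responding is a pure Nash equilibrium.
Firm A against Premium: payoffs 10, 8 → best response Low.
Firm A against Ultra: payoffs 9, 0 → best response Low.
Firm B against Low: payoffs 10, 11 → best response Ultra.
Firm B against Mid: payoffs 3, 12 → best response Ultra.
Mutual best responses: (Low, Ultra).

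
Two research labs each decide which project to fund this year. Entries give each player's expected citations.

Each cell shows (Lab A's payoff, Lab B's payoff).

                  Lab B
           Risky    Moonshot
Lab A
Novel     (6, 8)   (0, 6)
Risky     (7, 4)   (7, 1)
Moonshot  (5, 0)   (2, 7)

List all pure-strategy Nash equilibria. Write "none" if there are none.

Pure NE: (Risky, Risky)

Lab A against Risky: payoffs 6, 7, 5 → best response Risky.
Lab A against Moonshot: payoffs 0, 7, 2 → best response Risky.
Lab B against Novel: payoffs 8, 6 → best response Risky.
Lab B against Risky: payoffs 4, 1 → best response Risky.
Lab B against Moonshot: payoffs 0, 7 → best response Moonshot.
Mutual best responses: (Risky, Risky).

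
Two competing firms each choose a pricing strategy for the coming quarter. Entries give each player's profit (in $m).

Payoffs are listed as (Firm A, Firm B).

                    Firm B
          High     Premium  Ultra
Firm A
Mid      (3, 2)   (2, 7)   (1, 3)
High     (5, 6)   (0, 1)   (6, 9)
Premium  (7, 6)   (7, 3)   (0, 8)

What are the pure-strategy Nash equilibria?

Pure NE: (High, Ultra)

(Mid, High): Firm A can switch to High (3 → 5). Not NE.
(Mid, Premium): Firm A can switch to Premium (2 → 7). Not NE.
(Mid, Ultra): Firm A can switch to High (1 → 6). Not NE.
(High, High): Firm A can switch to Premium (5 → 7). Not NE.
(High, Premium): Firm A can switch to Mid (0 → 2). Not NE.
(High, Ultra): Firm A gets 6, best alternative 1; Firm B gets 9, best alternative 6. No profitable deviation — NE.
(Premium, High): Firm B can switch to Ultra (6 → 8). Not NE.
(The remaining 2 profiles each have a profitable deviation by the same check.)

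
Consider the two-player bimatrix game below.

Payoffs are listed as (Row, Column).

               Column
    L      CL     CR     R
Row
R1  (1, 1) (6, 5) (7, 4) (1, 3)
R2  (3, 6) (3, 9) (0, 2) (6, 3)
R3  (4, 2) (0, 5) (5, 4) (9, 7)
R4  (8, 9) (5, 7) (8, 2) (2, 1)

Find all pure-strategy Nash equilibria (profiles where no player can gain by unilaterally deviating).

(R1, L): Row can switch to R2 (1 → 3). Not NE.
(R1, CL): Row gets 6, best alternative 5; Column gets 5, best alternative 4. No profitable deviation — NE.
(R1, CR): Row can switch to R4 (7 → 8). Not NE.
(R1, R): Row can switch to R2 (1 → 6). Not NE.
(R2, L): Row can switch to R3 (3 → 4). Not NE.
(R2, CL): Row can switch to R1 (3 → 6). Not NE.
(R2, CR): Row can switch to R1 (0 → 7). Not NE.
(R2, R): Row can switch to R3 (6 → 9). Not NE.
(R3, L): Row can switch to R4 (4 → 8). Not NE.
(R3, R): Row gets 9, best alternative 6; Column gets 7, best alternative 5. No profitable deviation — NE.
(R4, L): Row gets 8, best alternative 4; Column gets 9, best alternative 7. No profitable deviation — NE.
(The remaining 5 profiles each have a profitable deviation by the same check.)

(R1, CL); (R3, R); (R4, L)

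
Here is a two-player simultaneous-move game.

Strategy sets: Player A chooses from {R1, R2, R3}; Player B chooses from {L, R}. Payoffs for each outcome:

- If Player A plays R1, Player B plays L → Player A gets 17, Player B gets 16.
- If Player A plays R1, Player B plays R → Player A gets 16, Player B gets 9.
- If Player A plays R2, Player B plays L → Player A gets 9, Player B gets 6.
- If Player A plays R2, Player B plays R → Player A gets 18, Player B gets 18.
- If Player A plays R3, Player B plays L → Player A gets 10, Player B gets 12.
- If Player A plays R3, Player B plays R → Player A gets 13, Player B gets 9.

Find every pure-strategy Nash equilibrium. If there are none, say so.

Player A against L: payoffs 17, 9, 10 → best response R1.
Player A against R: payoffs 16, 18, 13 → best response R2.
Player B against R1: payoffs 16, 9 → best response L.
Player B against R2: payoffs 6, 18 → best response R.
Player B against R3: payoffs 12, 9 → best response L.
Mutual best responses: (R1, L); (R2, R).

(R1, L), (R2, R)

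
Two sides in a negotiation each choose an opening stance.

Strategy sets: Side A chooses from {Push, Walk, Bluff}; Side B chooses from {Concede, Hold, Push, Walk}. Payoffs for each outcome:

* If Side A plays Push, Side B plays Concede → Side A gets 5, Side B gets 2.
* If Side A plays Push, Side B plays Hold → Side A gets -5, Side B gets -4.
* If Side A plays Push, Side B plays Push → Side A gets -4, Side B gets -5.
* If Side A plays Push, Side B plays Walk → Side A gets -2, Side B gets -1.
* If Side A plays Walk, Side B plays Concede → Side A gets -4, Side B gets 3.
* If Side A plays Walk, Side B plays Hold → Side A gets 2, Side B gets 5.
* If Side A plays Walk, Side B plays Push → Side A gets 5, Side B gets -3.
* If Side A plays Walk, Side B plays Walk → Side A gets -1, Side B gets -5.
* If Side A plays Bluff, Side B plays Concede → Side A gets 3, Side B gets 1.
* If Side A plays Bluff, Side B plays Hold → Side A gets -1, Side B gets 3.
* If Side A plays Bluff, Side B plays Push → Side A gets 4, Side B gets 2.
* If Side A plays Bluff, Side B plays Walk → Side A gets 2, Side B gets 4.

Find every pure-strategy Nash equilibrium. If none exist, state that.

(Push, Concede): Side A gets 5, best alternative 3; Side B gets 2, best alternative -1. No profitable deviation — NE.
(Push, Hold): Side A can switch to Walk (-5 → 2). Not NE.
(Push, Push): Side A can switch to Walk (-4 → 5). Not NE.
(Push, Walk): Side A can switch to Walk (-2 → -1). Not NE.
(Walk, Concede): Side A can switch to Push (-4 → 5). Not NE.
(Walk, Hold): Side A gets 2, best alternative -1; Side B gets 5, best alternative 3. No profitable deviation — NE.
(Walk, Push): Side B can switch to Concede (-3 → 3). Not NE.
(Walk, Walk): Side A can switch to Bluff (-1 → 2). Not NE.
(Bluff, Walk): Side A gets 2, best alternative -1; Side B gets 4, best alternative 3. No profitable deviation — NE.
(The remaining 3 profiles each have a profitable deviation by the same check.)

Pure-strategy Nash equilibria: (Push, Concede), (Walk, Hold), (Bluff, Walk)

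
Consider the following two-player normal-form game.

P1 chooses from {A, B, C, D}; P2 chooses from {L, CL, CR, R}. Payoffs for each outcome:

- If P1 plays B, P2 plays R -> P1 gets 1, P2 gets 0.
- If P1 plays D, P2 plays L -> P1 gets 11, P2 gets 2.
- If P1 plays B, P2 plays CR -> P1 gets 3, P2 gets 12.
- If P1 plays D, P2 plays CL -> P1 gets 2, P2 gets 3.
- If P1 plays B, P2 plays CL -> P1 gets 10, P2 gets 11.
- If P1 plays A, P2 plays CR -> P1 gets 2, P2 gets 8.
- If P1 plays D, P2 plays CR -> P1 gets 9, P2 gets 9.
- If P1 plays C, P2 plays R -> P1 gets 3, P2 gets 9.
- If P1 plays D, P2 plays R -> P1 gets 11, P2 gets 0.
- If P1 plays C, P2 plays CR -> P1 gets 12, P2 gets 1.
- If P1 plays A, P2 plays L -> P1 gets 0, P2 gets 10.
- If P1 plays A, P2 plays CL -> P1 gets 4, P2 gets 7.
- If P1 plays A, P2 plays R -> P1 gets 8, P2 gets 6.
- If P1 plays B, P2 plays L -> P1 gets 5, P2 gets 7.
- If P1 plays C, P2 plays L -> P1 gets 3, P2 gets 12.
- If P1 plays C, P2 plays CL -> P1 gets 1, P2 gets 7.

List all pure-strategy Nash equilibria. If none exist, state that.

Mark each player's best response to every combination of opponents' strategies; a profile where every player is best-responding is a pure Nash equilibrium.
P1 against L: payoffs 0, 5, 3, 11 → best response D.
P1 against CL: payoffs 4, 10, 1, 2 → best response B.
P1 against CR: payoffs 2, 3, 12, 9 → best response C.
P1 against R: payoffs 8, 1, 3, 11 → best response D.
P2 against A: payoffs 10, 7, 8, 6 → best response L.
P2 against B: payoffs 7, 11, 12, 0 → best response CR.
P2 against C: payoffs 12, 7, 1, 9 → best response L.
P2 against D: payoffs 2, 3, 9, 0 → best response CR.
No profile is a mutual best response for all players.

No pure-strategy Nash equilibrium.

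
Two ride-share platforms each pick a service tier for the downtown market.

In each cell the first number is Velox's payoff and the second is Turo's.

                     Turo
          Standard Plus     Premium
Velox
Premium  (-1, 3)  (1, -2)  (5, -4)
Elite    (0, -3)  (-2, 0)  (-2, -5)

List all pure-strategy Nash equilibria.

Velox against Standard: payoffs -1, 0 → best response Elite.
Velox against Plus: payoffs 1, -2 → best response Premium.
Velox against Premium: payoffs 5, -2 → best response Premium.
Turo against Premium: payoffs 3, -2, -4 → best response Standard.
Turo against Elite: payoffs -3, 0, -5 → best response Plus.
No profile is a mutual best response for all players.

none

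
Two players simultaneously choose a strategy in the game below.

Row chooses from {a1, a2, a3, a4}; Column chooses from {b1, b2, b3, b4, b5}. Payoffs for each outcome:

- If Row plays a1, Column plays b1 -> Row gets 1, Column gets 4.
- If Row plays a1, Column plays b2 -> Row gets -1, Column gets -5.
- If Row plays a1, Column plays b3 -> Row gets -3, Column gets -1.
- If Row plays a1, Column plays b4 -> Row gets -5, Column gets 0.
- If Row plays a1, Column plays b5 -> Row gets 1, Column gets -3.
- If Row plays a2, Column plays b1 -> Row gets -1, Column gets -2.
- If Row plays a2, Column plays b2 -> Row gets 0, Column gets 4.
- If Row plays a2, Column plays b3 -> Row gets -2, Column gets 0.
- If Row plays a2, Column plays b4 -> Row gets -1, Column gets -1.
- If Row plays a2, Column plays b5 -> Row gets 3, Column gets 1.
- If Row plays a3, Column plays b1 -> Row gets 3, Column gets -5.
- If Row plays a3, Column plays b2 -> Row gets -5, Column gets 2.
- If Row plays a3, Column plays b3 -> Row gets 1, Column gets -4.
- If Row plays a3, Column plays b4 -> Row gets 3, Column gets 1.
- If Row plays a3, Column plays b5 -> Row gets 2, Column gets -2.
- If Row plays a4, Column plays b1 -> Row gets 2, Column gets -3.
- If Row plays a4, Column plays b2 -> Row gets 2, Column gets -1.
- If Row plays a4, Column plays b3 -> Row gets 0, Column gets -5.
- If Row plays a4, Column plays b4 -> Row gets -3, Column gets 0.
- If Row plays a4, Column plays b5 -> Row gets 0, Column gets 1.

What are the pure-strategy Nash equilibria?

There is no pure-strategy Nash equilibrium.

Check each profile: it is a Nash equilibrium iff no player can strictly gain by switching unilaterally.
(a1, b1): Row can switch to a3 (1 → 3). Not NE.
(a1, b2): Row can switch to a2 (-1 → 0). Not NE.
(a1, b3): Row can switch to a2 (-3 → -2). Not NE.
(a1, b4): Row can switch to a2 (-5 → -1). Not NE.
(a1, b5): Row can switch to a2 (1 → 3). Not NE.
(a2, b1): Row can switch to a1 (-1 → 1). Not NE.
(a2, b2): Row can switch to a4 (0 → 2). Not NE.
(a2, b3): Row can switch to a3 (-2 → 1). Not NE.
(a2, b4): Row can switch to a3 (-1 → 3). Not NE.
(a2, b5): Column can switch to b2 (1 → 4). Not NE.
(The remaining 10 profiles each have a profitable deviation by the same check.)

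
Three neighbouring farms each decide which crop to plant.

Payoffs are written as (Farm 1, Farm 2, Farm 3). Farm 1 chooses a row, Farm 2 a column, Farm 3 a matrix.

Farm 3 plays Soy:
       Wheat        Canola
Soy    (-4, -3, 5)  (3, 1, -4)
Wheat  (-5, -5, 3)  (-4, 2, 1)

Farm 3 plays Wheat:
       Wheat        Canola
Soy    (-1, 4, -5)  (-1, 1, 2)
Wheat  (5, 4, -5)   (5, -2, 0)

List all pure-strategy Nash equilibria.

This game has no pure Nash equilibrium.

(Soy, Wheat, Soy): Farm 2 can switch to Canola (-3 → 1). Not NE.
(Soy, Wheat, Wheat): Farm 1 can switch to Wheat (-1 → 5). Not NE.
(Soy, Canola, Soy): Farm 3 can switch to Wheat (-4 → 2). Not NE.
(Soy, Canola, Wheat): Farm 1 can switch to Wheat (-1 → 5). Not NE.
(Wheat, Wheat, Soy): Farm 1 can switch to Soy (-5 → -4). Not NE.
(Wheat, Wheat, Wheat): Farm 3 can switch to Soy (-5 → 3). Not NE.
(Wheat, Canola, Soy): Farm 1 can switch to Soy (-4 → 3). Not NE.
(Wheat, Canola, Wheat): Farm 2 can switch to Wheat (-2 → 4). Not NE.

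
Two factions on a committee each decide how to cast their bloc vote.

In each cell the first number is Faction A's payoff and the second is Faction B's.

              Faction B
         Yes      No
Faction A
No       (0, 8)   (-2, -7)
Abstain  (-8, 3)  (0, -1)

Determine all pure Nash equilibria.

For each player, find the best response to each opponent profile; mutual best responses are the pure NE.
Faction A against Yes: payoffs 0, -8 → best response No.
Faction A against No: payoffs -2, 0 → best response Abstain.
Faction B against No: payoffs 8, -7 → best response Yes.
Faction B against Abstain: payoffs 3, -1 → best response Yes.
Mutual best responses: (No, Yes).

(No, Yes)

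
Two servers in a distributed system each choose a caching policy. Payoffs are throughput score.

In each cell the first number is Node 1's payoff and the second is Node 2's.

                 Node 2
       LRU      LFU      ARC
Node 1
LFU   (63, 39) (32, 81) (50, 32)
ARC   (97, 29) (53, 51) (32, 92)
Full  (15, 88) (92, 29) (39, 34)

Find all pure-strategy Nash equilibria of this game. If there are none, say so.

none

Check each profile: it is a Nash equilibrium iff no player can strictly gain by switching unilaterally.
(LFU, LRU): Node 1 can switch to ARC (63 → 97). Not NE.
(LFU, LFU): Node 1 can switch to ARC (32 → 53). Not NE.
(LFU, ARC): Node 2 can switch to LRU (32 → 39). Not NE.
(ARC, LRU): Node 2 can switch to LFU (29 → 51). Not NE.
(ARC, LFU): Node 1 can switch to Full (53 → 92). Not NE.
(ARC, ARC): Node 1 can switch to LFU (32 → 50). Not NE.
(Full, LRU): Node 1 can switch to LFU (15 → 63). Not NE.
(Full, LFU): Node 2 can switch to LRU (29 → 88). Not NE.
(The remaining 1 profile has a profitable deviation by the same check.)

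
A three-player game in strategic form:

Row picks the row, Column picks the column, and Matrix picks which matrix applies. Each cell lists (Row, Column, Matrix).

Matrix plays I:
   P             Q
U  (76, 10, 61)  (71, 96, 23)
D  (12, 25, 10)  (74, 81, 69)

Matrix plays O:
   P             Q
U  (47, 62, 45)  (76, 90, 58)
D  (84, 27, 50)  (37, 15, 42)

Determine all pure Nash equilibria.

Row against (P, I): payoffs 76, 12 → best response U.
Row against (P, O): payoffs 47, 84 → best response D.
Row against (Q, I): payoffs 71, 74 → best response D.
Row against (Q, O): payoffs 76, 37 → best response U.
Column against (U, I): payoffs 10, 96 → best response Q.
Column against (U, O): payoffs 62, 90 → best response Q.
Column against (D, I): payoffs 25, 81 → best response Q.
Column against (D, O): payoffs 27, 15 → best response P.
Matrix against (U, P): payoffs 61, 45 → best response I.
Matrix against (U, Q): payoffs 23, 58 → best response O.
Matrix against (D, P): payoffs 10, 50 → best response O.
Matrix against (D, Q): payoffs 69, 42 → best response I.
Mutual best responses: (U, Q, O); (D, P, O); (D, Q, I).

Pure-strategy Nash equilibria: (U, Q, O), (D, P, O), (D, Q, I)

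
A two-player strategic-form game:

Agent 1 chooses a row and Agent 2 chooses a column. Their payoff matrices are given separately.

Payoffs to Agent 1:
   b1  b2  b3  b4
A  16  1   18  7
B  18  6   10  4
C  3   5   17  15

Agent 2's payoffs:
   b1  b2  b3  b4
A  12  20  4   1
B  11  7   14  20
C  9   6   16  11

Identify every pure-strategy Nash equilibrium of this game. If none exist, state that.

Check each profile: it is a Nash equilibrium iff no player can strictly gain by switching unilaterally.
(A, b1): Agent 1 can switch to B (16 → 18). Not NE.
(A, b2): Agent 1 can switch to B (1 → 6). Not NE.
(A, b3): Agent 2 can switch to b1 (4 → 12). Not NE.
(A, b4): Agent 1 can switch to C (7 → 15). Not NE.
(B, b1): Agent 2 can switch to b3 (11 → 14). Not NE.
(B, b2): Agent 2 can switch to b1 (7 → 11). Not NE.
(The remaining 6 profiles each have a profitable deviation by the same check.)

none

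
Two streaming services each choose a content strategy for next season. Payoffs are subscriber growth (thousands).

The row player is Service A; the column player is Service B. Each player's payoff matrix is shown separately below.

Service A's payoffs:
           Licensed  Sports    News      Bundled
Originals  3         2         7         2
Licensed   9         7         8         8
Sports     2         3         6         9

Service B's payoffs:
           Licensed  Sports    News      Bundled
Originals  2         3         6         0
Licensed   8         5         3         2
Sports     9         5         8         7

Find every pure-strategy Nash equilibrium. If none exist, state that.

(Licensed, Licensed)

(Originals, Licensed): Service A can switch to Licensed (3 → 9). Not NE.
(Originals, Sports): Service A can switch to Licensed (2 → 7). Not NE.
(Originals, News): Service A can switch to Licensed (7 → 8). Not NE.
(Originals, Bundled): Service A can switch to Licensed (2 → 8). Not NE.
(Licensed, Licensed): Service A gets 9, best alternative 3; Service B gets 8, best alternative 5. No profitable deviation — NE.
(Licensed, Sports): Service B can switch to Licensed (5 → 8). Not NE.
(Licensed, News): Service B can switch to Licensed (3 → 8). Not NE.
(Licensed, Bundled): Service A can switch to Sports (8 → 9). Not NE.
(Sports, Licensed): Service A can switch to Originals (2 → 3). Not NE.
(The remaining 3 profiles each have a profitable deviation by the same check.)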